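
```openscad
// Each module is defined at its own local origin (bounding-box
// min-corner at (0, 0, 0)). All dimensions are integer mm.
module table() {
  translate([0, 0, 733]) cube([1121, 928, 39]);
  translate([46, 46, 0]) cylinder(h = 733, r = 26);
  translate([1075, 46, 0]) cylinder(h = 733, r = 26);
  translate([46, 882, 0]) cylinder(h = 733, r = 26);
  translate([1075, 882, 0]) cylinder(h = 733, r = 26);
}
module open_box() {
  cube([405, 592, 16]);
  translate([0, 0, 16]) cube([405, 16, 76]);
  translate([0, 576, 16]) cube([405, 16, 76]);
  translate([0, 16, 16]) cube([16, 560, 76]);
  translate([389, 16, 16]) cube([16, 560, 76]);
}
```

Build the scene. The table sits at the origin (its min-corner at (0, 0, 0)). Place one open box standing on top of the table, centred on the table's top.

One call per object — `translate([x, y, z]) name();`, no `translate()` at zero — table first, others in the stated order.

table();
translate([358, 168, 772]) open_box();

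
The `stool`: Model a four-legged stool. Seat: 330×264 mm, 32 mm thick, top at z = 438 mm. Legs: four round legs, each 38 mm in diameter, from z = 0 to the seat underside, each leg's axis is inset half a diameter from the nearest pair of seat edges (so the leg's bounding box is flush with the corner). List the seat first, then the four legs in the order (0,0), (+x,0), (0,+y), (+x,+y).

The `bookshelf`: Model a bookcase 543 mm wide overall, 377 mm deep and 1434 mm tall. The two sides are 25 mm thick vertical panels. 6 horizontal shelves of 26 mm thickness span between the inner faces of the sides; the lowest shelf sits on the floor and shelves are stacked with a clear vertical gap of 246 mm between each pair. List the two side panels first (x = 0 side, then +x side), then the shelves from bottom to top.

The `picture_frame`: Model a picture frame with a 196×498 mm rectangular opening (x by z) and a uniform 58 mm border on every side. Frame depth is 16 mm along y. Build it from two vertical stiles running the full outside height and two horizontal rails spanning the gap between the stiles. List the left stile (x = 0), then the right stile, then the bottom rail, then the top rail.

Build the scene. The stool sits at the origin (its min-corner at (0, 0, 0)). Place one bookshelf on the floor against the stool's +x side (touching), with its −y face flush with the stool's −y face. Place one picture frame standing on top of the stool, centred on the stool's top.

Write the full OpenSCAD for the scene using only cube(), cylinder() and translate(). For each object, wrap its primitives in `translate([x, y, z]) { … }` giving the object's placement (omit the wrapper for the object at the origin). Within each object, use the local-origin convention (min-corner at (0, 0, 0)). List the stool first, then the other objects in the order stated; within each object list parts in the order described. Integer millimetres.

translate([0, 0, 406]) cube([330, 264, 32]);
translate([19, 19, 0]) cylinder(h = 406, r = 19);
translate([311, 19, 0]) cylinder(h = 406, r = 19);
translate([19, 245, 0]) cylinder(h = 406, r = 19);
translate([311, 245, 0]) cylinder(h = 406, r = 19);
translate([330, 0, 0]) {
  cube([25, 377, 1434]);
  translate([518, 0, 0]) cube([25, 377, 1434]);
  translate([25, 0, 0]) cube([493, 377, 26]);
  translate([25, 0, 272]) cube([493, 377, 26]);
  translate([25, 0, 544]) cube([493, 377, 26]);
  translate([25, 0, 816]) cube([493, 377, 26]);
  translate([25, 0, 1088]) cube([493, 377, 26]);
  translate([25, 0, 1360]) cube([493, 377, 26]);
}
translate([9, 124, 438]) {
  cube([58, 16, 614]);
  translate([254, 0, 0]) cube([58, 16, 614]);
  translate([58, 0, 0]) cube([196, 16, 58]);
  translate([58, 0, 556]) cube([196, 16, 58]);
}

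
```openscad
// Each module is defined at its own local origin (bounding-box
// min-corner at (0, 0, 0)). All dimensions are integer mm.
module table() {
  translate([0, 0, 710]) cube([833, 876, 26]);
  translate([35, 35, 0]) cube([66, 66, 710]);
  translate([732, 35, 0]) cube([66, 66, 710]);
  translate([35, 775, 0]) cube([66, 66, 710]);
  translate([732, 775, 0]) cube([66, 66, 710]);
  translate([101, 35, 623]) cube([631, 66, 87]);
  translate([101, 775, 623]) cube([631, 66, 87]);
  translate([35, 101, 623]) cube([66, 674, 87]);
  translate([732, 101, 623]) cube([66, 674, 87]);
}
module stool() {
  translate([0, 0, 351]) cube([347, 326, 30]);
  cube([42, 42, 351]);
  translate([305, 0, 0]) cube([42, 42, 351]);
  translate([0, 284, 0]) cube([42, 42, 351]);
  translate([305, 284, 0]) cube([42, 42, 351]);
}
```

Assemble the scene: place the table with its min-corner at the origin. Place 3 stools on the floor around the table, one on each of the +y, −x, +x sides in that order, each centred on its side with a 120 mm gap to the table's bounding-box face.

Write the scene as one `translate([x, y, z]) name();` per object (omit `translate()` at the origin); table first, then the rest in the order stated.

table();
translate([243, 996, 0]) stool();
translate([-467, 275, 0]) stool();
translate([953, 275, 0]) stool();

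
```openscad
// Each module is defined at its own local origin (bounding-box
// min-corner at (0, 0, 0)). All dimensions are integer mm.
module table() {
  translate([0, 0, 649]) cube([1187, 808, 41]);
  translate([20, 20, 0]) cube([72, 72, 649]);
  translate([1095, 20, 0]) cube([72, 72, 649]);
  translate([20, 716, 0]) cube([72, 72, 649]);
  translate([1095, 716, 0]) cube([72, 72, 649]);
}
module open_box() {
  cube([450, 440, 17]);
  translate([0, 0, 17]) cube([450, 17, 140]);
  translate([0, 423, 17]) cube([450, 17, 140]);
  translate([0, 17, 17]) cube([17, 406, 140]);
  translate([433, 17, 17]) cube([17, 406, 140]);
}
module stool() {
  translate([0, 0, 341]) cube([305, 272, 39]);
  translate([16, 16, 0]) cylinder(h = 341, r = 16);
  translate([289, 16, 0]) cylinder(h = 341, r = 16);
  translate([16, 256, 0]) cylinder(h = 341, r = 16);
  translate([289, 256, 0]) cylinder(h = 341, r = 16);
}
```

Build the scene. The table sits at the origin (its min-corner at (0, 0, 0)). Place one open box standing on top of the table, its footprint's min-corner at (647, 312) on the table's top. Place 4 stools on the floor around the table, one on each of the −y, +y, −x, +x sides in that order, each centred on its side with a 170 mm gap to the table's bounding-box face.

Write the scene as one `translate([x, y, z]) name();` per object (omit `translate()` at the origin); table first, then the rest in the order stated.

table();
translate([647, 312, 690]) open_box();
translate([441, -442, 0]) stool();
translate([441, 978, 0]) stool();
translate([-475, 268, 0]) stool();
translate([1357, 268, 0]) stool();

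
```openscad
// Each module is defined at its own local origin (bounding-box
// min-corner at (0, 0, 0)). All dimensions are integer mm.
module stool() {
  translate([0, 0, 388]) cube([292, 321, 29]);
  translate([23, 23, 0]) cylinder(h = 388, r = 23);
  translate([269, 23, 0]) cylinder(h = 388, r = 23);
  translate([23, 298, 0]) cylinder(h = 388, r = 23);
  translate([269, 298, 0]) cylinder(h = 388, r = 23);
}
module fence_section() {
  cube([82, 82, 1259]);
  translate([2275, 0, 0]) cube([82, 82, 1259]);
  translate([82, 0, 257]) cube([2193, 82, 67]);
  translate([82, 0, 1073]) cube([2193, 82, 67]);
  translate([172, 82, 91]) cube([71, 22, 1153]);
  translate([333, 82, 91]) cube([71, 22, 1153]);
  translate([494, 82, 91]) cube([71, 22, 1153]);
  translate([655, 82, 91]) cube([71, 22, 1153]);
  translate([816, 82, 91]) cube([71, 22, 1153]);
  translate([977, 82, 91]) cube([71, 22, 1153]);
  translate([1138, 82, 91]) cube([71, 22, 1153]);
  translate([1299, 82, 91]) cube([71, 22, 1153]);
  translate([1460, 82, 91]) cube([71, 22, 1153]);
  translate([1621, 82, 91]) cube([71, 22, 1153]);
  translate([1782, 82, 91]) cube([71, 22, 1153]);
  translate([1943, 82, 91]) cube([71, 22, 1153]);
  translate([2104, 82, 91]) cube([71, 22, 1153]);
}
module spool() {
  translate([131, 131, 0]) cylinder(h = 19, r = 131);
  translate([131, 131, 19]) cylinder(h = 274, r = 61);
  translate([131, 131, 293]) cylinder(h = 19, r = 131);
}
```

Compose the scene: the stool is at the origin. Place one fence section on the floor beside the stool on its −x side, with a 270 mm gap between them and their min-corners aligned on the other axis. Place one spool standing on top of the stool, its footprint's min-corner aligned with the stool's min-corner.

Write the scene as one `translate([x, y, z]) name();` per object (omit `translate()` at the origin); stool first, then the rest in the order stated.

stool();
translate([-2627, 0, 0]) fence_section();
translate([0, 0, 417]) spool();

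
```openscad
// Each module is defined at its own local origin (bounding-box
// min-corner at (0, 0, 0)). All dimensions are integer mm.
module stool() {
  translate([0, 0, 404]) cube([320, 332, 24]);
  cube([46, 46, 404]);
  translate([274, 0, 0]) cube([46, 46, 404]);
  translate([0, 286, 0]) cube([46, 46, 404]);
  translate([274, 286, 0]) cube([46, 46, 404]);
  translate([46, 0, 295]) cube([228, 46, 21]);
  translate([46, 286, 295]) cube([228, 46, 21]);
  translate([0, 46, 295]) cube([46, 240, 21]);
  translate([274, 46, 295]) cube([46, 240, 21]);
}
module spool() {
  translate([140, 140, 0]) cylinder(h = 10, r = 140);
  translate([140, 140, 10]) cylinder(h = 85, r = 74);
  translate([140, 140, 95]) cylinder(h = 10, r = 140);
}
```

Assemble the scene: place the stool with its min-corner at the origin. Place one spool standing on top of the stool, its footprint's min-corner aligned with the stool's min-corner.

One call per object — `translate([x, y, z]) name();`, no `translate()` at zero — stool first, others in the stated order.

stool();
translate([0, 0, 428]) spool();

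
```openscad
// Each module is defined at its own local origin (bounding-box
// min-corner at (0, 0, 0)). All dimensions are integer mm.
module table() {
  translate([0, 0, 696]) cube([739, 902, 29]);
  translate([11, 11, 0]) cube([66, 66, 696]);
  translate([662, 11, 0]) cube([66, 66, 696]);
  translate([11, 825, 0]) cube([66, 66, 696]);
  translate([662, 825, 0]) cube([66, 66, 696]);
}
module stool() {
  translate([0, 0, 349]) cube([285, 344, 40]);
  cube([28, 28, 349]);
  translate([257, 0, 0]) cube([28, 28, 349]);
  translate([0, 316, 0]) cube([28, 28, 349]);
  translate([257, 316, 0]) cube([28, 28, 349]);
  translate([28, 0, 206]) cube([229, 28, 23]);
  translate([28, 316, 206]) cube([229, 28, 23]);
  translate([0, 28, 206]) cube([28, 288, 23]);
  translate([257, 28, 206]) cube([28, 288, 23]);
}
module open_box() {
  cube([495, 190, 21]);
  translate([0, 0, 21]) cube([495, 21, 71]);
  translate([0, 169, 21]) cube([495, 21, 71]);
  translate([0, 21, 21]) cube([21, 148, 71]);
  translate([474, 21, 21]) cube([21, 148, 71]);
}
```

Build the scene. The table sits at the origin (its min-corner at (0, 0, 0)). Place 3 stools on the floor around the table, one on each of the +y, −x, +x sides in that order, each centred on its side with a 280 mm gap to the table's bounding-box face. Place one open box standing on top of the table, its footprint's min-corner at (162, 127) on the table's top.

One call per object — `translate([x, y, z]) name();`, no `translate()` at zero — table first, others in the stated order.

table();
translate([227, 1182, 0]) stool();
translate([-565, 279, 0]) stool();
translate([1019, 279, 0]) stool();
translate([162, 127, 725]) open_box();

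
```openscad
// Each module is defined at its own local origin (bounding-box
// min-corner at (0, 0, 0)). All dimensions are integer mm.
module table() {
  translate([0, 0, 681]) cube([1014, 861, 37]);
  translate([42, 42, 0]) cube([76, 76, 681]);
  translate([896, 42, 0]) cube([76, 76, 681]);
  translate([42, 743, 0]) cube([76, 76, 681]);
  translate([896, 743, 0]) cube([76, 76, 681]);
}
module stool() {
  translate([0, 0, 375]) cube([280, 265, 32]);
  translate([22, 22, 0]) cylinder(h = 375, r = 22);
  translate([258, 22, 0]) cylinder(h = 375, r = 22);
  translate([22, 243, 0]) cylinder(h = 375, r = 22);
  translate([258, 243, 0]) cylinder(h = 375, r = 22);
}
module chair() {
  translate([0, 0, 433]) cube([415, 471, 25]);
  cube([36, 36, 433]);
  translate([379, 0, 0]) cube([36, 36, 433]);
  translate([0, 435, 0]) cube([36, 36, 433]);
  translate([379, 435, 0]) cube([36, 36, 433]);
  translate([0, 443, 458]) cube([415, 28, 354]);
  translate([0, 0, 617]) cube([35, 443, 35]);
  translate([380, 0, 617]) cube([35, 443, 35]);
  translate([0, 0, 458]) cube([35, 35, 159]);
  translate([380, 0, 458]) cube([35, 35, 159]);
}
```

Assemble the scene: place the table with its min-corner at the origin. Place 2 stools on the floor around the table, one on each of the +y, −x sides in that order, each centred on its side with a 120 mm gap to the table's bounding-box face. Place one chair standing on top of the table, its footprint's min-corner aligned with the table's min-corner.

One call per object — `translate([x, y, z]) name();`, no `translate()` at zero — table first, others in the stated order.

table();
translate([367, 981, 0]) stool();
translate([-400, 298, 0]) stool();
translate([0, 0, 718]) chair();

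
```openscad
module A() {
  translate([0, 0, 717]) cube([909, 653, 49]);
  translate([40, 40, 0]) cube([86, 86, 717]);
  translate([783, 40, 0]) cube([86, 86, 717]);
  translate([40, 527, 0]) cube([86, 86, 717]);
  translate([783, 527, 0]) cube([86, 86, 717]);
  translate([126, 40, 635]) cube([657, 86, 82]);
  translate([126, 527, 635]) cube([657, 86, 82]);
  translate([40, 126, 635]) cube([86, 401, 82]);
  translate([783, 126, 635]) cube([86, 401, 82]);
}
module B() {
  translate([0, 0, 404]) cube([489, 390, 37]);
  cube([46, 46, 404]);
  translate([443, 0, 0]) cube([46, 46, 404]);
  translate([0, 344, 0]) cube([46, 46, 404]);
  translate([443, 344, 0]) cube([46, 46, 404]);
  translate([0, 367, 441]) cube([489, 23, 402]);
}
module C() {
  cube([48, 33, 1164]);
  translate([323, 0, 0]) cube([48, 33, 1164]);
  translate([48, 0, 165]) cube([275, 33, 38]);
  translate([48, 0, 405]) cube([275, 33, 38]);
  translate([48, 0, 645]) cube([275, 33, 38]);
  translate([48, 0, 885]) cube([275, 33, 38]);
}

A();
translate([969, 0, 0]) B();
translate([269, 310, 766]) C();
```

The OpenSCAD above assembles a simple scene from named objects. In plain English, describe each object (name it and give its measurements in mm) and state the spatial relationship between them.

A is a table with a 909×653 mm rectangular top, 49 mm thick, top surface at z = 766 mm, supported by four 86×86 mm square legs, each inset 40 mm from the nearest pair of top edges, running from the floor. Four apron rails, 86 mm thick and 82 mm tall, run between adjacent legs with their top edges flush with the underside of the top and their outer faces flush with the legs' outer faces.

B is a chair. The seat is a 489×390×37 mm slab with its top at z = 441 mm, on four 46×46 mm corner legs (flush with the seat edges, standing on z = 0). A flat backrest 23 mm thick, 402 mm tall, spans the full seat width and rises from the seat top along its +y edge, rear face flush with the rear of the seat.

C is a straight ladder. Two 48×33 mm vertical rails, 1164 mm tall, stand 371 mm apart (outside-to-outside) with their front faces coplanar on the −y side. 4 rungs, each 33 mm deep and 38 mm tall, span between the inner faces of the rails, front faces flush with the rails. The lowest rung's underside is at z = 165 mm and rungs are spaced 240 mm apart (underside to underside).

The chair is on the floor beside the table on its +x side. The ladder is on top of the table, centred.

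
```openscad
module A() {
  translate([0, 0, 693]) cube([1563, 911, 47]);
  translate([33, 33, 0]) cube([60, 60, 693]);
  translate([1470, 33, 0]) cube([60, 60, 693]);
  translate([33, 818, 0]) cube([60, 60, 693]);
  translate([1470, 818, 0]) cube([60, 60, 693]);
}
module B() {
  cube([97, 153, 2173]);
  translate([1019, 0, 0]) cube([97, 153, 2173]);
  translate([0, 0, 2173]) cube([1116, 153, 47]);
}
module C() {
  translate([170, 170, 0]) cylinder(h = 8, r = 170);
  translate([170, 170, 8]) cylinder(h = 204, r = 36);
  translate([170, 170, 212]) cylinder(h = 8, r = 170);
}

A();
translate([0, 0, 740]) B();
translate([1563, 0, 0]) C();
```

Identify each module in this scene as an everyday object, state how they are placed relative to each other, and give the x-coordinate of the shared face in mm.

A is a table. B is a door frame. C is a spool. The door frame is on top of the table. The spool is against the table's +x side, with their −y faces flush. The x-coordinate of the shared face is 1563 mm.

The table's +x face and the spool's −x face are both at x = 1563 mm.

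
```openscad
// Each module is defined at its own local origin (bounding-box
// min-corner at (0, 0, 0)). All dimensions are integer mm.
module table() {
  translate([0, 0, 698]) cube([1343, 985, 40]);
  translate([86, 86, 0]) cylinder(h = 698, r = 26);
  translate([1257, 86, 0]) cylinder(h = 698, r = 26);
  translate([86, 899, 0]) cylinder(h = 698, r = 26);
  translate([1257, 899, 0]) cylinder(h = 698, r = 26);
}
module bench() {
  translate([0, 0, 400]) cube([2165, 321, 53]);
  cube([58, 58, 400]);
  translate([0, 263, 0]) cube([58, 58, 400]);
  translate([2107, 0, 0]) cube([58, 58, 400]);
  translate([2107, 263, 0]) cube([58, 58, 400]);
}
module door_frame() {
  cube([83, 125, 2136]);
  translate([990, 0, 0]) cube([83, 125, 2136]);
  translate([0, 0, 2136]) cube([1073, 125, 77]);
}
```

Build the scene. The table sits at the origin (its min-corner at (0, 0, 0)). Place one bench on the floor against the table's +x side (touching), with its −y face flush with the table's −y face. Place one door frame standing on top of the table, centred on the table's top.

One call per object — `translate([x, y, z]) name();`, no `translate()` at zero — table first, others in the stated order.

table();
translate([1343, 0, 0]) bench();
translate([135, 430, 738]) door_frame();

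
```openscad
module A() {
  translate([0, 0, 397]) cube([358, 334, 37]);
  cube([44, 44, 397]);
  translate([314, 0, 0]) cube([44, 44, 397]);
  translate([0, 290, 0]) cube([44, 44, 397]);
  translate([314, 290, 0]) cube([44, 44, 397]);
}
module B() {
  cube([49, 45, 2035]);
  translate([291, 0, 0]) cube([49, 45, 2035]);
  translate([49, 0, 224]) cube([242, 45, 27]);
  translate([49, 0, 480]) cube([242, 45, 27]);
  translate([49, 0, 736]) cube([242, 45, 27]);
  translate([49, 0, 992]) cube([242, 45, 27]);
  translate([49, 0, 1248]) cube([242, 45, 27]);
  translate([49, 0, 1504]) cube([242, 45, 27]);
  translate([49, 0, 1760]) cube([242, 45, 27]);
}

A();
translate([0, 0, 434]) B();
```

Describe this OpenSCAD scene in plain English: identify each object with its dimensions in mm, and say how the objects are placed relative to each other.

A is a simple wooden stool: a rectangular seat 358 mm (x) by 334 mm (y), 37 mm thick, top face at z = 434 mm, on four square legs, each 44×44 mm in cross-section. The legs rest on z = 0, each flush with a corner of the seat.

B is a straight ladder. Two 49×45 mm vertical rails, 2035 mm tall, stand 340 mm apart (outside-to-outside) with their front faces coplanar on the −y side. 7 rungs, each 45 mm deep and 27 mm tall, span between the inner faces of the rails, front faces flush with the rails. The lowest rung's underside is at z = 224 mm and rungs are spaced 256 mm apart (underside to underside).

The ladder is on top of the stool.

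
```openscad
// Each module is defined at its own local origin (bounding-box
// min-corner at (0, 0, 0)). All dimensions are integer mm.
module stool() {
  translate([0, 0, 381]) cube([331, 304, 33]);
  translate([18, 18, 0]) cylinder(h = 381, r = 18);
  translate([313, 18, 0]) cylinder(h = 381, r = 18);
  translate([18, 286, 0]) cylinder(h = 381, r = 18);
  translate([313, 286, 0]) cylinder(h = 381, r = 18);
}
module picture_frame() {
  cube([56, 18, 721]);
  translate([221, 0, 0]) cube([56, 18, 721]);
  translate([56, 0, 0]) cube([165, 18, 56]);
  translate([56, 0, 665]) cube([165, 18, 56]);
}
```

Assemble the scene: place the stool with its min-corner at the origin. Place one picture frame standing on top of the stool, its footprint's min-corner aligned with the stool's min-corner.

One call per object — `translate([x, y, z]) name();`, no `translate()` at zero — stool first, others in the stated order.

stool();
translate([0, 0, 414]) picture_frame();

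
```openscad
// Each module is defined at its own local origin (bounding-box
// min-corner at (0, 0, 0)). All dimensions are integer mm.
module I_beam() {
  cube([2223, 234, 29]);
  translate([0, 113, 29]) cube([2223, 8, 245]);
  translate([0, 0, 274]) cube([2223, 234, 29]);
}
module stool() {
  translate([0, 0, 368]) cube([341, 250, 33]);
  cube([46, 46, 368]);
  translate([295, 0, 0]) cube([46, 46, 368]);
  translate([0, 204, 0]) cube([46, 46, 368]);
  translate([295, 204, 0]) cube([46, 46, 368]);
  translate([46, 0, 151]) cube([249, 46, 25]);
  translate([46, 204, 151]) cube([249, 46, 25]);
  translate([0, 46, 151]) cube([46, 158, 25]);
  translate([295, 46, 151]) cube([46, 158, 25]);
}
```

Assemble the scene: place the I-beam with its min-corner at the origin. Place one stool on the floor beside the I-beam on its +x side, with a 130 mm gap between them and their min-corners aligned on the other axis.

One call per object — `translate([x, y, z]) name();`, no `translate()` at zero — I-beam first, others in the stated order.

I_beam();
translate([2353, 0, 0]) stool();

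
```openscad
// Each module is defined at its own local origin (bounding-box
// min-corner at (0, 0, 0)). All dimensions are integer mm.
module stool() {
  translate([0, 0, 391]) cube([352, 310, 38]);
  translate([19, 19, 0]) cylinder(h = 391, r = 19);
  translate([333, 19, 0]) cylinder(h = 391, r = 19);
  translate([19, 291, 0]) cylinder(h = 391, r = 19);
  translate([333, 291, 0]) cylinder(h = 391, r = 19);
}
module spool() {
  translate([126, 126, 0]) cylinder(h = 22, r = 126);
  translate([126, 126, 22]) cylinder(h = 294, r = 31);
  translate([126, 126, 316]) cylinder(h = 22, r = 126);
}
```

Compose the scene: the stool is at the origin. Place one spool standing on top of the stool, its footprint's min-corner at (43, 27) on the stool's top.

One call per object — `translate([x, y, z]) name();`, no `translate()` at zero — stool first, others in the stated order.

stool();
translate([43, 27, 429]) spool();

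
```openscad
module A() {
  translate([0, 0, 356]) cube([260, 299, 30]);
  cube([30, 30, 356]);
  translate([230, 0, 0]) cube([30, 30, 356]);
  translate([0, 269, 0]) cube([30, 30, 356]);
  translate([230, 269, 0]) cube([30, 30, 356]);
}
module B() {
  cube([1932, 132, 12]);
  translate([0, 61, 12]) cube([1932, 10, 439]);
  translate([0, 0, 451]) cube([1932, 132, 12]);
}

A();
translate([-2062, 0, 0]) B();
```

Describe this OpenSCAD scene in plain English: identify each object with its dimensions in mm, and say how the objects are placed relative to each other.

A is a simple wooden stool: a rectangular seat 260 mm (x) by 299 mm (y), 30 mm thick, top face at z = 386 mm, on four square legs, each 30×30 mm in cross-section. The legs rest on z = 0, each flush with a corner of the seat.

B is an I-beam lying along x, 1932 mm long. Overall section height 463 mm. Two flanges 132 mm wide (y) and 12 mm thick, one on the floor and one at the top; a web 10 mm thick runs between them, centred on the flange width.

The I-beam is on the floor beside the stool on its −x side.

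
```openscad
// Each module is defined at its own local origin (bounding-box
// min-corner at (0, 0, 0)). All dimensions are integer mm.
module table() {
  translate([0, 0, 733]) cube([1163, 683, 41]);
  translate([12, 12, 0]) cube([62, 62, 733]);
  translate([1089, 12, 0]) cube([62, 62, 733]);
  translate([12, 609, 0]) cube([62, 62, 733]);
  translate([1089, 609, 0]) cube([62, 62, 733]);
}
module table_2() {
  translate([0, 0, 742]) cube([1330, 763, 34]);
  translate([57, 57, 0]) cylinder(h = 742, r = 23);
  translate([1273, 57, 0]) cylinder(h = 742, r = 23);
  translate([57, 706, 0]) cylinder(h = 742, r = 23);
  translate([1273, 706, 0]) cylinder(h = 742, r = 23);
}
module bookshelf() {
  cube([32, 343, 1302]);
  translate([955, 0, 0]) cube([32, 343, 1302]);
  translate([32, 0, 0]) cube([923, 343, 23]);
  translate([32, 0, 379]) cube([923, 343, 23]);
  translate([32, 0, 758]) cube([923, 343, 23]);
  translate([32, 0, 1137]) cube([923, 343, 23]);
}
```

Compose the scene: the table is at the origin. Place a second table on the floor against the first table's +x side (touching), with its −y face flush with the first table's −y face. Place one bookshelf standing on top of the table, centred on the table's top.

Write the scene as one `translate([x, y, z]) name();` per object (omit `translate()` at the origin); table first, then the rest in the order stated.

table();
translate([1163, 0, 0]) table_2();
translate([88, 170, 774]) bookshelf();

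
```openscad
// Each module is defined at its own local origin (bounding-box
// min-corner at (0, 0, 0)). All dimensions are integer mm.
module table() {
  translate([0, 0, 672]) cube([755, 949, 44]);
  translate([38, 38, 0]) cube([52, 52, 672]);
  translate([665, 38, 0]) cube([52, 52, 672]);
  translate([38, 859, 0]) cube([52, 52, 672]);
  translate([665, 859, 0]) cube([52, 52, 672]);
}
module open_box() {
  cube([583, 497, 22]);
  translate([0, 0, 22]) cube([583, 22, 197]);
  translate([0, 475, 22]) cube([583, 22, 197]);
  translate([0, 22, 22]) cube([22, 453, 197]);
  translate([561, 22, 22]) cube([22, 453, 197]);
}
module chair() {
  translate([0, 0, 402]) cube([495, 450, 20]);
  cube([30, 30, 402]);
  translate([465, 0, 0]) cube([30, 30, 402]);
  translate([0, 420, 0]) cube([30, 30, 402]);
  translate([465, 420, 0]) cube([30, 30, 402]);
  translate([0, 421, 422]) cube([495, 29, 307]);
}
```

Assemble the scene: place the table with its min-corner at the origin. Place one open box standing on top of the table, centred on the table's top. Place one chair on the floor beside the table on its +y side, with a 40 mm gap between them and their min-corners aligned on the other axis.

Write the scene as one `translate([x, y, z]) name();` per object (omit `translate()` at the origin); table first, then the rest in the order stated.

table();
translate([86, 226, 716]) open_box();
translate([0, 989, 0]) chair();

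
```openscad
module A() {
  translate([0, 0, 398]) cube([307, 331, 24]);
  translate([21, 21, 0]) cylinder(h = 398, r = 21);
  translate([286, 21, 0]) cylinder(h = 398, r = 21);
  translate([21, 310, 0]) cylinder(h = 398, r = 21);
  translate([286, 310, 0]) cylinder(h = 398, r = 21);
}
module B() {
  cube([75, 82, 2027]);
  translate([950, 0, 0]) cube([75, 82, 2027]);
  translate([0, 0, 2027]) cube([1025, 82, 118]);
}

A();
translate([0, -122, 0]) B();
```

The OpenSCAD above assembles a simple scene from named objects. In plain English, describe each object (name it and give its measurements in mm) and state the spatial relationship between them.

A is a simple wooden stool: a rectangular seat 307 mm (x) by 331 mm (y), 24 mm thick, top face at z = 422 mm, on four round legs, each 42 mm in diameter. The legs rest on z = 0, each leg's axis is inset half a diameter from the nearest pair of seat edges (so the leg's bounding box is flush with the corner).

B is a door frame. The clear opening is 875 mm wide and 2027 mm high. Two 75 mm wide jambs, 82 mm deep, stand either side of the opening from the floor to the top of the opening. A 118 mm thick head sits across the top of both jambs, spanning the full outside width of the frame.

The door frame is on the floor beside the stool on its −y side.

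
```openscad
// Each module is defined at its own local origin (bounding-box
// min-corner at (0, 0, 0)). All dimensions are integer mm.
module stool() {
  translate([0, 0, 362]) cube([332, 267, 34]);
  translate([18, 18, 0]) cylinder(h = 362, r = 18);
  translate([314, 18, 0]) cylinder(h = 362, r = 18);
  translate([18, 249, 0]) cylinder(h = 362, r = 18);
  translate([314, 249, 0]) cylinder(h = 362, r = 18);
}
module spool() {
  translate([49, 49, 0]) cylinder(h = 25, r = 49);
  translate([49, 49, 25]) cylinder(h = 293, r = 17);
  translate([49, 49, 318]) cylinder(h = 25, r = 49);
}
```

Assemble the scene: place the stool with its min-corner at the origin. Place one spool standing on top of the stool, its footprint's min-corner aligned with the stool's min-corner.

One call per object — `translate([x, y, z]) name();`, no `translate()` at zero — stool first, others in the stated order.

stool();
translate([0, 0, 396]) spool();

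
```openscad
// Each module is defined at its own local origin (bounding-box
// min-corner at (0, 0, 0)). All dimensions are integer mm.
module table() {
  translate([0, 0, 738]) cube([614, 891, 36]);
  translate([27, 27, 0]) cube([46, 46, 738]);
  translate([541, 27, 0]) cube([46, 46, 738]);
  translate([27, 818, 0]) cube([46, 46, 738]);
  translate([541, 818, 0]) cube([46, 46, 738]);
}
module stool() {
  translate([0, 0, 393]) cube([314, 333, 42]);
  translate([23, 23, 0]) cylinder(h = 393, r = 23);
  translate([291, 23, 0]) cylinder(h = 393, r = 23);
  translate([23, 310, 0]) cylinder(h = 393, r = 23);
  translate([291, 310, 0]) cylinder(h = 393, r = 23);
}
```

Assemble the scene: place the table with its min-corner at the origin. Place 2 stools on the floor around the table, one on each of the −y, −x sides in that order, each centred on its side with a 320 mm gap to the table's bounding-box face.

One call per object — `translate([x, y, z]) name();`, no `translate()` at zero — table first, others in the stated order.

table();
translate([150, -653, 0]) stool();
translate([-634, 279, 0]) stool();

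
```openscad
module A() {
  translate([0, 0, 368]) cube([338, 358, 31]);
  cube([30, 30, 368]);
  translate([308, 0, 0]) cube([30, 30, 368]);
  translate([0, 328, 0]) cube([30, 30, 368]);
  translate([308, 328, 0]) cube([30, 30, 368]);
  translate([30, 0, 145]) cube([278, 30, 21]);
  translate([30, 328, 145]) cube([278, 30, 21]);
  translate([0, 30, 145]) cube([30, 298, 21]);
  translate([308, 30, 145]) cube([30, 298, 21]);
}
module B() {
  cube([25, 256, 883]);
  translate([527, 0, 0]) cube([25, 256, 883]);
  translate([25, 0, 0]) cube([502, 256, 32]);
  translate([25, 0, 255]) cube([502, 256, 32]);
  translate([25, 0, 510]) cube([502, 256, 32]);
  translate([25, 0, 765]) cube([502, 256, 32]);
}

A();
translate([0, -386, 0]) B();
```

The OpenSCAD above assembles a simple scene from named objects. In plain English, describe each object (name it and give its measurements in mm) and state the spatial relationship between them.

A is a simple wooden stool: a rectangular seat 338 mm (x) by 358 mm (y), 31 mm thick, top face at z = 399 mm, on four square legs, each 30×30 mm in cross-section. The legs rest on z = 0, each flush with a corner of the seat. Four stretchers, 30 mm wide and 21 mm tall, connect adjacent legs with their undersides at z = 145 mm, each running between the inner faces of the legs it joins and aligned with the legs' outer faces on the other axis.

B is an open bookshelf. Two side panels, each 25 mm thick, 256 mm deep and 883 mm tall, stand 552 mm apart (outside-to-outside). Between them sit 4 shelves, each 32 mm thick and 256 mm deep, spanning the full gap between the sides. The bottom shelf rests on the floor (its underside at z = 0) and the clear gap between one shelf's top and the next shelf's underside is 223 mm.

The bookshelf is on the floor beside the stool on its −y side.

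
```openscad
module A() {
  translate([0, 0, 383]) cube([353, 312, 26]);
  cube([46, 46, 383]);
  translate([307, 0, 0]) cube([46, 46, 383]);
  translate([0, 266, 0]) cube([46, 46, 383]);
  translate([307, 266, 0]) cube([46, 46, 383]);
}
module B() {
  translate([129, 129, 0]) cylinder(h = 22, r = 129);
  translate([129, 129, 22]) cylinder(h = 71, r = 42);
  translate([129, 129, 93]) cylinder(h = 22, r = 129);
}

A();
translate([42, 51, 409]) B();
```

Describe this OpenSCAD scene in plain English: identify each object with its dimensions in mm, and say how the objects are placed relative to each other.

A is a four-legged stool. The seat is 353×312 mm, 26 mm thick, top at z = 409 mm. It stands on four square legs, each 46×46 mm in cross-section, from z = 0 to the seat underside, each flush with a corner of the seat.

B is a spool: two coaxial disc flanges of radius 129 mm and thickness 22 mm, joined by a core cylinder of radius 42 mm and height 71 mm. The lower flange rests on z = 0 and the three cylinders share a vertical axis.

The spool is on top of the stool.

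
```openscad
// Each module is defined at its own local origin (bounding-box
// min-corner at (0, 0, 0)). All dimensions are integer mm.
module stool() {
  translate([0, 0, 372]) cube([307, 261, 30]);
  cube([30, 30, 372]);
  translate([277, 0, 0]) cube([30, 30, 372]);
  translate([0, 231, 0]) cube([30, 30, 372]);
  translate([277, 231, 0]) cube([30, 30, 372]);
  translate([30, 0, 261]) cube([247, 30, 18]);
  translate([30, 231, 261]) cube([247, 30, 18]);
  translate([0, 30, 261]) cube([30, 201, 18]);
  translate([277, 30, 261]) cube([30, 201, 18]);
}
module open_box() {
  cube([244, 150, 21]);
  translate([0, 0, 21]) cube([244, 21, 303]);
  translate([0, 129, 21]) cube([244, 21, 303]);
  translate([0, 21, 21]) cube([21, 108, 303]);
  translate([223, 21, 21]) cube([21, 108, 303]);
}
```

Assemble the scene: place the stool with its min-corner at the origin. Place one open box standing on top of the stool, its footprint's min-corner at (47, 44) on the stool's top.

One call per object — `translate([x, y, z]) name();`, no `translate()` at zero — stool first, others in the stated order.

stool();
translate([47, 44, 402]) open_box();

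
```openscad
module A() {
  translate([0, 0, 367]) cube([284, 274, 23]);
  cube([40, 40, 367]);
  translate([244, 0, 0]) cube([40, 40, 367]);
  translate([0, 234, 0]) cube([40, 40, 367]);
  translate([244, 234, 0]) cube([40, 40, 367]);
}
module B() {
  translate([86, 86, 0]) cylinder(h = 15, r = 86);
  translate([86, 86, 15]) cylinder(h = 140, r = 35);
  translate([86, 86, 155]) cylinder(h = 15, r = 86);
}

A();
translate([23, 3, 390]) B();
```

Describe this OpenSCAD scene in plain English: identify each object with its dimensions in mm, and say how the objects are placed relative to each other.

A is a simple wooden stool: a rectangular seat 284 mm (x) by 274 mm (y), 23 mm thick, top face at z = 390 mm, on four square legs, each 40×40 mm in cross-section. The legs rest on z = 0, each flush with a corner of the seat.

B is a spool: two coaxial disc flanges of radius 86 mm and thickness 15 mm, joined by a core cylinder of radius 35 mm and height 140 mm. The lower flange rests on z = 0 and the three cylinders share a vertical axis.

The spool is on top of the stool.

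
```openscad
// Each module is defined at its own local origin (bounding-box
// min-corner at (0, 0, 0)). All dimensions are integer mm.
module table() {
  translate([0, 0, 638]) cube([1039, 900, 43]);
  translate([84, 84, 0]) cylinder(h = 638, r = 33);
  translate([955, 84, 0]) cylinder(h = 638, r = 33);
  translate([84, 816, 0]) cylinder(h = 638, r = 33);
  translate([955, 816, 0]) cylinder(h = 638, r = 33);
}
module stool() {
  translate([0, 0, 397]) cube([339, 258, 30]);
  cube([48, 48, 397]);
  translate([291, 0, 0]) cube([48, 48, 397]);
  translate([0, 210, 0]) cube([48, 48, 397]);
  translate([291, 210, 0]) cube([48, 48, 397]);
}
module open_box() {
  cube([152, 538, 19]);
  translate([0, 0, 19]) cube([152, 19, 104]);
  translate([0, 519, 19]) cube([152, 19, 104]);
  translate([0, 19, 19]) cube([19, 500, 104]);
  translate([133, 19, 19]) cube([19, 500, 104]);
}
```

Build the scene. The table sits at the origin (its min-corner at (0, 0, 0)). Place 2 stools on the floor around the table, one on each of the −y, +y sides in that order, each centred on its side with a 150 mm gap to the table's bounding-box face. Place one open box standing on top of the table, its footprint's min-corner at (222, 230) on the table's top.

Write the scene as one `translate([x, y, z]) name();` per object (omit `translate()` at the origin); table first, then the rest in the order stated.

table();
translate([350, -408, 0]) stool();
translate([350, 1050, 0]) stool();
translate([222, 230, 681]) open_box();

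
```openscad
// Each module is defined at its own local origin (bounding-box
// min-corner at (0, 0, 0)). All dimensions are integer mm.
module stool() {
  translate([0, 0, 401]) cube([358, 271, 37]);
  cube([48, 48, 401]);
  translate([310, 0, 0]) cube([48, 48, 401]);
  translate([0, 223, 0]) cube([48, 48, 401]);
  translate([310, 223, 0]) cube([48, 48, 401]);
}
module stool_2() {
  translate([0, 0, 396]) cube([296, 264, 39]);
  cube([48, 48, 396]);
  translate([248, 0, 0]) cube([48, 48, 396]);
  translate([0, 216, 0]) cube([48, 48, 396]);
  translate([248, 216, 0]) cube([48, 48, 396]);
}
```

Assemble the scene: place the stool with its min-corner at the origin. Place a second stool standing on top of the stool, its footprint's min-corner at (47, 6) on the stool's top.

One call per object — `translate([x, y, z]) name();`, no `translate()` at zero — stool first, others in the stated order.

stool();
translate([47, 6, 438]) stool_2();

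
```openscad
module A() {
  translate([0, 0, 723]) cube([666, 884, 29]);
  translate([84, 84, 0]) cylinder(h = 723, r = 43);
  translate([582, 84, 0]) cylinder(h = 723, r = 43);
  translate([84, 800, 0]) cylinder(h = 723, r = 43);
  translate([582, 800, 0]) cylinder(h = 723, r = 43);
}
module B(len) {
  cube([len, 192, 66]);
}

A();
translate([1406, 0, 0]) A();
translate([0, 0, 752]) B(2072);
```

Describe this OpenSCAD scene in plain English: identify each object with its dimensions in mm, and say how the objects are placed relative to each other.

A is a table: top 666 mm (x) × 884 mm (y), 29 mm thick, upper face at z = 752 mm, on four round legs of 86 mm diameter, each leg's bounding box inset 41 mm from the nearest pair of top edges, running from z = 0 to the bottom of the top.

B is a rectangular beam 2072 mm long (x), 192 mm deep (y), 66 mm thick (z).

The beam spans the tops of two tables placed 740 mm apart, resting at z = 752 mm.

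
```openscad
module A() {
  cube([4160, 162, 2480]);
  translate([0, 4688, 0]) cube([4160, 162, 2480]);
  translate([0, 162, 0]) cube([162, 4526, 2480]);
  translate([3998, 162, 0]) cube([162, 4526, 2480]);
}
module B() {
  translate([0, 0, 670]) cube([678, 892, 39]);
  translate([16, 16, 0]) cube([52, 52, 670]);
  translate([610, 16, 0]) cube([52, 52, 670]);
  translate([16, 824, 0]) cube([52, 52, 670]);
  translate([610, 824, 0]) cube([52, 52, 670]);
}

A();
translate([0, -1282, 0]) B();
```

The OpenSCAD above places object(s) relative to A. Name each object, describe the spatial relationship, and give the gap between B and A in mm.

A is a house frame. B is a table. The table is on the floor beside the house frame on its −y side. The gap between the table and the house frame is 390 mm.

The table's nearest face is 390 mm from the house frame's −y face.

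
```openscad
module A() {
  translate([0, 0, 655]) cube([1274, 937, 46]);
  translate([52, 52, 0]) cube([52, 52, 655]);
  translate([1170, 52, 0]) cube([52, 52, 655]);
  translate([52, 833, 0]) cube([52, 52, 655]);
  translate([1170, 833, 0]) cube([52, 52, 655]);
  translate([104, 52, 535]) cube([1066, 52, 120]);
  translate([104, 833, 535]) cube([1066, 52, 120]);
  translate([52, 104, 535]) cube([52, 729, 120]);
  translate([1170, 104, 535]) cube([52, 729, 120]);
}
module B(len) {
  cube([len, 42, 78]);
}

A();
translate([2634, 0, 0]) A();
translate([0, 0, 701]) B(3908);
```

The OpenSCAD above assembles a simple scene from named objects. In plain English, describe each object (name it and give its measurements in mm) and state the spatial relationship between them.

A is a rectangular dining table. The top is 1274×937×46 mm with its upper surface at z = 701 mm. It stands on four 52×52 mm square legs, each inset 52 mm from the nearest pair of top edges, running from the floor to the underside of the top. Four apron rails, 52 mm thick and 120 mm tall, run between adjacent legs with their top edges flush with the underside of the top and their outer faces flush with the legs' outer faces.

B is a rectangular beam 3908 mm long (x), 42 mm deep (y), 78 mm thick (z).

The beam spans the tops of two tables placed 1360 mm apart, resting at z = 701 mm.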